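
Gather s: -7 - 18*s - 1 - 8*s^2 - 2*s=-8*s^2 - 20*s - 8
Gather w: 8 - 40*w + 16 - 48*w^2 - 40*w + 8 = -48*w^2 - 80*w + 32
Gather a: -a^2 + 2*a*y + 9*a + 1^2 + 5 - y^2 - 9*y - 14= -a^2 + a*(2*y + 9) - y^2 - 9*y - 8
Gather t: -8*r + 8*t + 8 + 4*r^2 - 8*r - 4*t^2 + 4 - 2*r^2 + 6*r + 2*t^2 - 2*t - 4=2*r^2 - 10*r - 2*t^2 + 6*t + 8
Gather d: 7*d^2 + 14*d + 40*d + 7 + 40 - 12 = 7*d^2 + 54*d + 35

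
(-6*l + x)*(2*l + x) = -12*l^2 - 4*l*x + x^2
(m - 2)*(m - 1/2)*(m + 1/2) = m^3 - 2*m^2 - m/4 + 1/2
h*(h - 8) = h^2 - 8*h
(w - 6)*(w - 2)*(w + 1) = w^3 - 7*w^2 + 4*w + 12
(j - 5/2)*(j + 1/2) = j^2 - 2*j - 5/4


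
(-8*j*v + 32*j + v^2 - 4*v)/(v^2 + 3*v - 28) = (-8*j + v)/(v + 7)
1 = 1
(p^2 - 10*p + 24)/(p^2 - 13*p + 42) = (p - 4)/(p - 7)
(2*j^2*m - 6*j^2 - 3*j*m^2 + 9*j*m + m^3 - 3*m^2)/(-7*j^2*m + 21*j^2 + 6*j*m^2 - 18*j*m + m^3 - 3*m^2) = (-2*j + m)/(7*j + m)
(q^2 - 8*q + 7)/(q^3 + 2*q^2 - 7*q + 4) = (q - 7)/(q^2 + 3*q - 4)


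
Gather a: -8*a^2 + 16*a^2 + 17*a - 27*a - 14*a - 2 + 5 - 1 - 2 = 8*a^2 - 24*a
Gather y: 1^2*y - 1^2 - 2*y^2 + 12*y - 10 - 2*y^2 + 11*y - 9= -4*y^2 + 24*y - 20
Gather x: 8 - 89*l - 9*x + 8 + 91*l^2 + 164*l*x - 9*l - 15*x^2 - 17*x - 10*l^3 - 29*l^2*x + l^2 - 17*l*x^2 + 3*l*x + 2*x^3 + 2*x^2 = -10*l^3 + 92*l^2 - 98*l + 2*x^3 + x^2*(-17*l - 13) + x*(-29*l^2 + 167*l - 26) + 16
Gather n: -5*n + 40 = 40 - 5*n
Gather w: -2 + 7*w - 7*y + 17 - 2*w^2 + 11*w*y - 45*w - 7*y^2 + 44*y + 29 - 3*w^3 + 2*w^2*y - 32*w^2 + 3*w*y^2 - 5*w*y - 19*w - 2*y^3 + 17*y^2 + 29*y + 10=-3*w^3 + w^2*(2*y - 34) + w*(3*y^2 + 6*y - 57) - 2*y^3 + 10*y^2 + 66*y + 54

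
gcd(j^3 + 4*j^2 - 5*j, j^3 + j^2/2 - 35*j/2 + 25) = j + 5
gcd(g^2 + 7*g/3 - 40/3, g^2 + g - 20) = g + 5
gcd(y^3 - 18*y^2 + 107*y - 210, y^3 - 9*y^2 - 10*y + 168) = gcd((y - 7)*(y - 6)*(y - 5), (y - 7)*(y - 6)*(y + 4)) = y^2 - 13*y + 42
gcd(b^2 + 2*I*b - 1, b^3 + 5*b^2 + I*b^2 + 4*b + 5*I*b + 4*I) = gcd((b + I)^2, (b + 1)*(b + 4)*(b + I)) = b + I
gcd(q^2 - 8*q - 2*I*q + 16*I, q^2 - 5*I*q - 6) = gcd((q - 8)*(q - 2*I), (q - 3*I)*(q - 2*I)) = q - 2*I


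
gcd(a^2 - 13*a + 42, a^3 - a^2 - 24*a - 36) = a - 6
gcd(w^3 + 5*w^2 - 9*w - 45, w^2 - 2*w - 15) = w + 3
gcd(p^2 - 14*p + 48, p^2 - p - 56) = p - 8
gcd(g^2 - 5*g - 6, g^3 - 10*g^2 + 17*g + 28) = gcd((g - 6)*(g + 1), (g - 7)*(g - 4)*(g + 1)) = g + 1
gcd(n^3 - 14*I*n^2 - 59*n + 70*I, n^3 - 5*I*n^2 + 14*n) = n - 7*I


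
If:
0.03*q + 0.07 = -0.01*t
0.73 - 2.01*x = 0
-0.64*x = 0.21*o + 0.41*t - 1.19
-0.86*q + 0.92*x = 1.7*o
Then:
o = 1.63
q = -2.83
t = 1.50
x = 0.36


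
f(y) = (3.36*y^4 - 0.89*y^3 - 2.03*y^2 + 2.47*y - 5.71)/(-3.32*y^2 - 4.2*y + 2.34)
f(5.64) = -25.08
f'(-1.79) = -193.02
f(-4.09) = -26.41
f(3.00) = -5.77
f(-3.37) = -20.29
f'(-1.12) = -3.53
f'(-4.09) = 9.41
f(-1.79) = -29.45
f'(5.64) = -9.94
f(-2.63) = -15.73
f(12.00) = -128.99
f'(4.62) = -7.90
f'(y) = (6.64*y + 4.2)*(3.36*y^4 - 0.89*y^3 - 2.03*y^2 + 2.47*y - 5.71)/(-3.32*y^2 - 4.2*y + 2.34)^2 + (13.44*y^3 - 2.67*y^2 - 4.06*y + 2.47)/(-3.32*y^2 - 4.2*y + 2.34) = (-22.3104*y^5 - 39.3812*y^4 + 38.9256*y^3 + 10.4786*y^2 - 47.4148*y - 18.2022)/(11.0224*y^4 + 27.888*y^3 + 2.1024*y^2 - 19.656*y + 5.4756)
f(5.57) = -24.39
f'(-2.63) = 4.29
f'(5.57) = -9.80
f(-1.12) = -1.56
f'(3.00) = -4.73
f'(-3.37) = 7.53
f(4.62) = -15.98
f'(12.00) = -22.76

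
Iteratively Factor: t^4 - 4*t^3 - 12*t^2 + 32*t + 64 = (t + 2)*(t^3 - 6*t^2 + 32) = (t - 4)*(t + 2)*(t^2 - 2*t - 8) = (t - 4)^2*(t + 2)*(t + 2)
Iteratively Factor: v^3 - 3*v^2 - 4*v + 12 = (v - 3)*(v^2 - 4) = (v - 3)*(v - 2)*(v + 2)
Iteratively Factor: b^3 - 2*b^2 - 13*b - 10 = (b - 5)*(b^2 + 3*b + 2) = (b - 5)*(b + 2)*(b + 1)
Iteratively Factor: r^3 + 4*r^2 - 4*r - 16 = (r + 4)*(r^2 - 4) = (r + 2)*(r + 4)*(r - 2)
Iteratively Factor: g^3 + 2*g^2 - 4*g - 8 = (g + 2)*(g^2 - 4) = (g + 2)^2*(g - 2)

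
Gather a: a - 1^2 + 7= a + 6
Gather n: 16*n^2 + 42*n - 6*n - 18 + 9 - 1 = 16*n^2 + 36*n - 10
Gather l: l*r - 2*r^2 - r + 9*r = l*r - 2*r^2 + 8*r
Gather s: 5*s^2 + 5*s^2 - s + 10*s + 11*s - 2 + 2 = 10*s^2 + 20*s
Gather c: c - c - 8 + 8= 0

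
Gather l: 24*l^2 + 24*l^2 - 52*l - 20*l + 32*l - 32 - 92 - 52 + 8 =48*l^2 - 40*l - 168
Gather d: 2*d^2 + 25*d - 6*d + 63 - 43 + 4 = 2*d^2 + 19*d + 24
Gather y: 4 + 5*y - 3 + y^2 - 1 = y^2 + 5*y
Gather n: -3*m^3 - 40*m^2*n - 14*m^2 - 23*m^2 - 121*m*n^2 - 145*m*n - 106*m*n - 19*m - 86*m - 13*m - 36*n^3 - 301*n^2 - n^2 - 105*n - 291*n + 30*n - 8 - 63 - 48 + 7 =-3*m^3 - 37*m^2 - 118*m - 36*n^3 + n^2*(-121*m - 302) + n*(-40*m^2 - 251*m - 366) - 112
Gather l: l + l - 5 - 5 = 2*l - 10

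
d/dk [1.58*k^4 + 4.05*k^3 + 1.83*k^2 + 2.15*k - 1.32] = 6.32*k^3 + 12.15*k^2 + 3.66*k + 2.15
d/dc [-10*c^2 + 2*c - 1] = 2 - 20*c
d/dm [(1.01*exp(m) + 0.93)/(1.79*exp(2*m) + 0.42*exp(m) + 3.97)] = (-1.8079*exp(2*m) - 3.3294*exp(m) + 3.6191)*exp(m)/(3.2041*exp(4*m) + 1.5036*exp(3*m) + 14.389*exp(2*m) + 3.3348*exp(m) + 15.7609)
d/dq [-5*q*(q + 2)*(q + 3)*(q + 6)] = -20*q^3 - 165*q^2 - 360*q - 180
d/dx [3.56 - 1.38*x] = -1.38000000000000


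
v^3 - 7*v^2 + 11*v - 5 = (v - 5)*(v - 1)^2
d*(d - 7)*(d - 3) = d^3 - 10*d^2 + 21*d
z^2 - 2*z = z*(z - 2)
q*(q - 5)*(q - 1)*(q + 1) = q^4 - 5*q^3 - q^2 + 5*q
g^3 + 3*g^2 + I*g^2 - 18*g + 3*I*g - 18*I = (g - 3)*(g + 6)*(g + I)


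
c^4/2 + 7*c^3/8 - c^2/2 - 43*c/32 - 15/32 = (c/2 + 1/2)*(c - 5/4)*(c + 1/2)*(c + 3/2)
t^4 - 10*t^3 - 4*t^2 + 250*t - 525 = (t - 7)*(t - 5)*(t - 3)*(t + 5)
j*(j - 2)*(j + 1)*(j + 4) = j^4 + 3*j^3 - 6*j^2 - 8*j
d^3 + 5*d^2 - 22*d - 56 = (d - 4)*(d + 2)*(d + 7)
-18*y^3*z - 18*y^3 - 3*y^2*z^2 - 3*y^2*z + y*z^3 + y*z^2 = (-6*y + z)*(3*y + z)*(y*z + y)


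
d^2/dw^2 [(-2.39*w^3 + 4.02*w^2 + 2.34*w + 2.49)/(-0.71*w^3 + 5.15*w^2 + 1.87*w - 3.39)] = (13.425106*w^6 + 11.9616540000002*w^5 - 64.7792640000001*w^4 + 328.392388*w^3 - 820.829142*w^2 - 188.24121*w - 226.4223)/(0.357911*w^9 - 7.788345*w^8 + 53.664924*w^7 - 90.438248*w^6 - 215.716038*w^5 + 188.701302*w^4 + 213.82334*w^3 - 141.989472*w^2 - 64.470681*w + 38.958219)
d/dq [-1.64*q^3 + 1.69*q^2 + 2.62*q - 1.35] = -4.92*q^2 + 3.38*q + 2.62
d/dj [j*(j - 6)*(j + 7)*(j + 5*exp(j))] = 5*j^3*exp(j) + 4*j^3 + 20*j^2*exp(j) + 3*j^2 - 200*j*exp(j) - 84*j - 210*exp(j)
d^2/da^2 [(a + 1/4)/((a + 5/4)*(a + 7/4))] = 128*(64*a^3 + 48*a^2 - 276*a - 311)/(4096*a^6 + 36864*a^5 + 137472*a^4 + 271872*a^3 + 300720*a^2 + 176400*a + 42875)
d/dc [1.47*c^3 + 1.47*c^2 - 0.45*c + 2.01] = 4.41*c^2 + 2.94*c - 0.45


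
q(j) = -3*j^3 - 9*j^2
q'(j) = -9*j^2 - 18*j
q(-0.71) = -3.46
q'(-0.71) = 8.24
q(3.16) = -184.53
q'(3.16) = -146.75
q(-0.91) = -5.19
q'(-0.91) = 8.93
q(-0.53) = -2.08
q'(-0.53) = 7.01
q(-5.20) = 178.46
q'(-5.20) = -149.76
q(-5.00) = 150.00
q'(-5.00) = -135.00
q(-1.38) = -9.26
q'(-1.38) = 7.70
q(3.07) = -171.63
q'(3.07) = -140.08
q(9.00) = -2916.00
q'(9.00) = -891.00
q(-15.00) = 8100.00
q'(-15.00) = -1755.00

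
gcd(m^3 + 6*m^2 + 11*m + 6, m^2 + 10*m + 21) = m + 3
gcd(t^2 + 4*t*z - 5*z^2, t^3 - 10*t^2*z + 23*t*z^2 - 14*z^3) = -t + z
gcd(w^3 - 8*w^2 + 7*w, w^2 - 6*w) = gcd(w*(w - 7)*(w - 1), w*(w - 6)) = w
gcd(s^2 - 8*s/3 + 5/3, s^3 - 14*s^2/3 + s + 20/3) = s - 5/3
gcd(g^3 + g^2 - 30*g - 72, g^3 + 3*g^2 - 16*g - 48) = g^2 + 7*g + 12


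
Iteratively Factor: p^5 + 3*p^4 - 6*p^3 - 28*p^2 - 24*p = (p + 2)*(p^4 + p^3 - 8*p^2 - 12*p) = p*(p + 2)*(p^3 + p^2 - 8*p - 12) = p*(p - 3)*(p + 2)*(p^2 + 4*p + 4) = p*(p - 3)*(p + 2)^2*(p + 2)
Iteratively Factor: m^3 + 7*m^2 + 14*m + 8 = (m + 1)*(m^2 + 6*m + 8) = (m + 1)*(m + 4)*(m + 2)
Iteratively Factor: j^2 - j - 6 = (j - 3)*(j + 2)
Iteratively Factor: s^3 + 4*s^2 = (s)*(s^2 + 4*s) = s*(s + 4)*(s)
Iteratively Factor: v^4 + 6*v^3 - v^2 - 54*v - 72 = (v + 3)*(v^3 + 3*v^2 - 10*v - 24) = (v + 2)*(v + 3)*(v^2 + v - 12) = (v - 3)*(v + 2)*(v + 3)*(v + 4)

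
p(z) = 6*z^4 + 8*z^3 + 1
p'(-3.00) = -432.00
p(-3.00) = 271.00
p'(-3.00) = -432.00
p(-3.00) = 271.00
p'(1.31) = 95.14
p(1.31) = 36.65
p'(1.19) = 74.43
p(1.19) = 26.51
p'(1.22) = 79.30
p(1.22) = 28.82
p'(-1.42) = -20.33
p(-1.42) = 2.49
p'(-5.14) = -2625.05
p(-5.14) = 3102.60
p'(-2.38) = -187.60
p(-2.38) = 85.66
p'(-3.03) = -447.29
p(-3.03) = 284.19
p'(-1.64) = -41.31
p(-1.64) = 9.12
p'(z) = 24*z^3 + 24*z^2 = 24*z^2*(z + 1)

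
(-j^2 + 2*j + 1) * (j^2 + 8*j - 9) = -j^4 - 6*j^3 + 26*j^2 - 10*j - 9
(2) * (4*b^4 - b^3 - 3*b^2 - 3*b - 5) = 8*b^4 - 2*b^3 - 6*b^2 - 6*b - 10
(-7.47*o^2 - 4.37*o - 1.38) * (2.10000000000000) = -15.687*o^2 - 9.177*o - 2.898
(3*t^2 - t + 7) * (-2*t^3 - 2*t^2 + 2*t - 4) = -6*t^5 - 4*t^4 - 6*t^3 - 28*t^2 + 18*t - 28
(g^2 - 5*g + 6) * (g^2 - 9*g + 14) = g^4 - 14*g^3 + 65*g^2 - 124*g + 84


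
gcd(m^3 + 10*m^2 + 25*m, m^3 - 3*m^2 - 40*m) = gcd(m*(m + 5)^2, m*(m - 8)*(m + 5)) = m^2 + 5*m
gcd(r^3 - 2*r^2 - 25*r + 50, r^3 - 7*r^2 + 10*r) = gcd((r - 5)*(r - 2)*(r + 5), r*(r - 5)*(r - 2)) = r^2 - 7*r + 10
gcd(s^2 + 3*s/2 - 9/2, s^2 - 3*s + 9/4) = s - 3/2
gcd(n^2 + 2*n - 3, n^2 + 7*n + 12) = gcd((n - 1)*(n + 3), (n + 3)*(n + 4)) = n + 3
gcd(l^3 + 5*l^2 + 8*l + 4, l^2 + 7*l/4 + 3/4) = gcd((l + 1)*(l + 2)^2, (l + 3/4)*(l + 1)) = l + 1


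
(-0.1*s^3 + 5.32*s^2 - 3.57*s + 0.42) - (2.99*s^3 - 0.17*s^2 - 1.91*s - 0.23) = -3.09*s^3 + 5.49*s^2 - 1.66*s + 0.65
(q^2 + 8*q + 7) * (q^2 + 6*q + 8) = q^4 + 14*q^3 + 63*q^2 + 106*q + 56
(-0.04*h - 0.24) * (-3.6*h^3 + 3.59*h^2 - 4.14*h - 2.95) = 0.144*h^4 + 0.7204*h^3 - 0.696*h^2 + 1.1116*h + 0.708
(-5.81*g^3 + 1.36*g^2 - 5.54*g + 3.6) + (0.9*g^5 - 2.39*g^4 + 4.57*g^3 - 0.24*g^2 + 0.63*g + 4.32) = 0.9*g^5 - 2.39*g^4 - 1.24*g^3 + 1.12*g^2 - 4.91*g + 7.92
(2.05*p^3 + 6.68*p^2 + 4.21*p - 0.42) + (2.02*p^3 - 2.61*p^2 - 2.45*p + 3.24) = 4.07*p^3 + 4.07*p^2 + 1.76*p + 2.82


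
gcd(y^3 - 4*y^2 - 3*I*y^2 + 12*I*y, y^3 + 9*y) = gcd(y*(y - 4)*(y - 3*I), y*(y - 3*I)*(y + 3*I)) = y^2 - 3*I*y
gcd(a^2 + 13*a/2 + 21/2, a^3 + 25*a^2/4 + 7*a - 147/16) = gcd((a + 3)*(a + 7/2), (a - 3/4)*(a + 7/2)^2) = a + 7/2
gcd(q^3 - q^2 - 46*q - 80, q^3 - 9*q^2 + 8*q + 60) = q + 2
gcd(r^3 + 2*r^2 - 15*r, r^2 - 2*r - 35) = r + 5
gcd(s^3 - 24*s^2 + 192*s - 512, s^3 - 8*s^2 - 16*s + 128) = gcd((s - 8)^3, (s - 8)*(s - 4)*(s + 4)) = s - 8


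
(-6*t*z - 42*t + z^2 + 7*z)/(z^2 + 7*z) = (-6*t + z)/z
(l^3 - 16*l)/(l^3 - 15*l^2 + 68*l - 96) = l*(l + 4)/(l^2 - 11*l + 24)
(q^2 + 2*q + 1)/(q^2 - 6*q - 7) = (q + 1)/(q - 7)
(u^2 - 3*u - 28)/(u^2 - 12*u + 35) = (u + 4)/(u - 5)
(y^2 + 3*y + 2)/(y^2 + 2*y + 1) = (y + 2)/(y + 1)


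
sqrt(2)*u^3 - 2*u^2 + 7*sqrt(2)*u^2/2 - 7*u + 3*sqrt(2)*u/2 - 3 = (u + 3)*(u - sqrt(2))*(sqrt(2)*u + sqrt(2)/2)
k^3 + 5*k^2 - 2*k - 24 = (k - 2)*(k + 3)*(k + 4)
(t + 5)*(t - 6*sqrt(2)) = t^2 - 6*sqrt(2)*t + 5*t - 30*sqrt(2)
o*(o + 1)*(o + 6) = o^3 + 7*o^2 + 6*o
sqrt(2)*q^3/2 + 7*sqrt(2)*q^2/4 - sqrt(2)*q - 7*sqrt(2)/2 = (q + 7/2)*(q - sqrt(2))*(sqrt(2)*q/2 + 1)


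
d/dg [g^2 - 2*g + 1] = 2*g - 2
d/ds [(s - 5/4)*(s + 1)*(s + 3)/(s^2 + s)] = 1 + 15/(4*s^2)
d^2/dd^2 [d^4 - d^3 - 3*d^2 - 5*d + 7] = 12*d^2 - 6*d - 6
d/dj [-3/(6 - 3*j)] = -1/(j - 2)^2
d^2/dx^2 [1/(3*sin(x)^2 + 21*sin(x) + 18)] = (-4*sin(x)^3 - 17*sin(x)^2 - 2*sin(x) + 86)/(3*(sin(x) + 1)^2*(sin(x) + 6)^3)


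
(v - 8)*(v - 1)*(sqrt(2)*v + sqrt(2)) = sqrt(2)*v^3 - 8*sqrt(2)*v^2 - sqrt(2)*v + 8*sqrt(2)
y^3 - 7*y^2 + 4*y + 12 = (y - 6)*(y - 2)*(y + 1)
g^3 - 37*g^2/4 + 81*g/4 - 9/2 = (g - 6)*(g - 3)*(g - 1/4)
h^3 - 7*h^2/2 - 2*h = h*(h - 4)*(h + 1/2)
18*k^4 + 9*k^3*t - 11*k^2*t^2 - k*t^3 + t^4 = (-3*k + t)*(-2*k + t)*(k + t)*(3*k + t)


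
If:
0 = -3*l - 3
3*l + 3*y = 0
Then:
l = -1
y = 1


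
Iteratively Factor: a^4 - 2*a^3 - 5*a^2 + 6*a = (a + 2)*(a^3 - 4*a^2 + 3*a) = a*(a + 2)*(a^2 - 4*a + 3) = a*(a - 3)*(a + 2)*(a - 1)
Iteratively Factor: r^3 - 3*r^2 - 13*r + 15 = (r - 5)*(r^2 + 2*r - 3) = (r - 5)*(r - 1)*(r + 3)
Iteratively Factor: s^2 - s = (s - 1)*(s)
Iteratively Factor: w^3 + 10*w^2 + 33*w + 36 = (w + 3)*(w^2 + 7*w + 12) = (w + 3)^2*(w + 4)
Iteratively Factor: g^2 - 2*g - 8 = (g - 4)*(g + 2)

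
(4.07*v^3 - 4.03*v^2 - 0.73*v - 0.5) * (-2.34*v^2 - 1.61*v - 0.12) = -9.5238*v^5 + 2.8775*v^4 + 7.7081*v^3 + 2.8289*v^2 + 0.8926*v + 0.06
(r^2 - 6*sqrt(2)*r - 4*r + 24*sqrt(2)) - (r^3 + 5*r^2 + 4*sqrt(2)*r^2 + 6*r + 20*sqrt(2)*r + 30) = -r^3 - 4*sqrt(2)*r^2 - 4*r^2 - 26*sqrt(2)*r - 10*r - 30 + 24*sqrt(2)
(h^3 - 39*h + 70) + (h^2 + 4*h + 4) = h^3 + h^2 - 35*h + 74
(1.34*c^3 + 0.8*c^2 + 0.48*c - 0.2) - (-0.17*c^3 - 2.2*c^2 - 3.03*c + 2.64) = 1.51*c^3 + 3.0*c^2 + 3.51*c - 2.84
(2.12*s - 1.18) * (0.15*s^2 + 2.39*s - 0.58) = 0.318*s^3 + 4.8898*s^2 - 4.0498*s + 0.6844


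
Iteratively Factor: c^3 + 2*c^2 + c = (c + 1)*(c^2 + c) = (c + 1)^2*(c)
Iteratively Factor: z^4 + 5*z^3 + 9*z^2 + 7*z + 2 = (z + 1)*(z^3 + 4*z^2 + 5*z + 2) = (z + 1)*(z + 2)*(z^2 + 2*z + 1) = (z + 1)^2*(z + 2)*(z + 1)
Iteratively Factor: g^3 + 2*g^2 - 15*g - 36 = (g + 3)*(g^2 - g - 12) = (g - 4)*(g + 3)*(g + 3)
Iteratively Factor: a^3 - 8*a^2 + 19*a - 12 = (a - 1)*(a^2 - 7*a + 12) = (a - 3)*(a - 1)*(a - 4)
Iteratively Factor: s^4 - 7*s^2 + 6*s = (s - 1)*(s^3 + s^2 - 6*s) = (s - 2)*(s - 1)*(s^2 + 3*s) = (s - 2)*(s - 1)*(s + 3)*(s)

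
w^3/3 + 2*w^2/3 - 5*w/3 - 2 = (w/3 + 1/3)*(w - 2)*(w + 3)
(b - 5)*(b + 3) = b^2 - 2*b - 15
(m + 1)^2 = m^2 + 2*m + 1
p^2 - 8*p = p*(p - 8)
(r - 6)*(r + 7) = r^2 + r - 42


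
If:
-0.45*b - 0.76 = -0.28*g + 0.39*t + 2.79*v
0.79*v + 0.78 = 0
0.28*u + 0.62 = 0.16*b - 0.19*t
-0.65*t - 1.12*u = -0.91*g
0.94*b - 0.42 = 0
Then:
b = 0.45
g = -2.73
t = 2.64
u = -3.75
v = -0.99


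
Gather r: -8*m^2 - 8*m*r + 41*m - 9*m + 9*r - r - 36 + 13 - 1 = -8*m^2 + 32*m + r*(8 - 8*m) - 24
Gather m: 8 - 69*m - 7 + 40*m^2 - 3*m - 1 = 40*m^2 - 72*m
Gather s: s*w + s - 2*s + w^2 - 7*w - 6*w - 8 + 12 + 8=s*(w - 1) + w^2 - 13*w + 12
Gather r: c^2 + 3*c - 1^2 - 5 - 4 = c^2 + 3*c - 10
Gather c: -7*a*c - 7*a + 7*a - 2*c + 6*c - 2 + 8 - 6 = c*(4 - 7*a)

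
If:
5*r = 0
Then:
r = 0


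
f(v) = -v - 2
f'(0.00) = -1.00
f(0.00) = -2.00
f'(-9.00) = -1.00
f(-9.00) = 7.00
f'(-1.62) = -1.00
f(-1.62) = -0.38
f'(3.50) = -1.00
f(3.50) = -5.50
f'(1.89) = -1.00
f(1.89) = -3.89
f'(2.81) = -1.00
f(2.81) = -4.81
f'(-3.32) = -1.00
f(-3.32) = 1.32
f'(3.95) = -1.00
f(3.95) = -5.95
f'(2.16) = -1.00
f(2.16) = -4.16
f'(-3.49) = -1.00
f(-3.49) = 1.49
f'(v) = -1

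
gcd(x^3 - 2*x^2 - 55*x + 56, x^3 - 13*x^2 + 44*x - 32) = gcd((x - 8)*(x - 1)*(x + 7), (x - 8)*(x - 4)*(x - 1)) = x^2 - 9*x + 8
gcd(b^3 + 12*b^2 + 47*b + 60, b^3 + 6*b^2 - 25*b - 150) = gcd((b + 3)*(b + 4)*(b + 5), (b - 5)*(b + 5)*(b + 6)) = b + 5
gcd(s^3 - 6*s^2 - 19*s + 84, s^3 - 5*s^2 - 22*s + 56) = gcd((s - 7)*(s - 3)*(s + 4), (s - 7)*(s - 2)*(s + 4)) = s^2 - 3*s - 28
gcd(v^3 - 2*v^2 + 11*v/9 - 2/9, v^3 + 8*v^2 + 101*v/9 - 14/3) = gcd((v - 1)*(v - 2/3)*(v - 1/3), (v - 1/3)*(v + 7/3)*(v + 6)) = v - 1/3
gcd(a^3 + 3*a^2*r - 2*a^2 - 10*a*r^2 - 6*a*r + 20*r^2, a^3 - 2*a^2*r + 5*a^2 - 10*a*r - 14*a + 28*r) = -a^2 + 2*a*r + 2*a - 4*r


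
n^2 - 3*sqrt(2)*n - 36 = (n - 6*sqrt(2))*(n + 3*sqrt(2))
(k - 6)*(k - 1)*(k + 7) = k^3 - 43*k + 42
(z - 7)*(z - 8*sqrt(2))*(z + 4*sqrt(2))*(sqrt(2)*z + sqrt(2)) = sqrt(2)*z^4 - 6*sqrt(2)*z^3 - 8*z^3 - 71*sqrt(2)*z^2 + 48*z^2 + 56*z + 384*sqrt(2)*z + 448*sqrt(2)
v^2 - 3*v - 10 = (v - 5)*(v + 2)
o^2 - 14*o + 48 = (o - 8)*(o - 6)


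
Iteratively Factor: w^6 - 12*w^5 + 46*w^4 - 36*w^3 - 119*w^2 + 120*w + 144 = (w + 1)*(w^5 - 13*w^4 + 59*w^3 - 95*w^2 - 24*w + 144) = (w - 4)*(w + 1)*(w^4 - 9*w^3 + 23*w^2 - 3*w - 36) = (w - 4)*(w + 1)^2*(w^3 - 10*w^2 + 33*w - 36) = (w - 4)^2*(w + 1)^2*(w^2 - 6*w + 9) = (w - 4)^2*(w - 3)*(w + 1)^2*(w - 3)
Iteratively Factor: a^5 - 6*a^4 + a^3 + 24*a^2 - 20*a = (a - 2)*(a^4 - 4*a^3 - 7*a^2 + 10*a) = (a - 2)*(a - 1)*(a^3 - 3*a^2 - 10*a) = (a - 5)*(a - 2)*(a - 1)*(a^2 + 2*a) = (a - 5)*(a - 2)*(a - 1)*(a + 2)*(a)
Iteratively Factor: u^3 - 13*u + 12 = (u - 3)*(u^2 + 3*u - 4) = (u - 3)*(u + 4)*(u - 1)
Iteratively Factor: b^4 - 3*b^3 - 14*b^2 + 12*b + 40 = (b + 2)*(b^3 - 5*b^2 - 4*b + 20) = (b + 2)^2*(b^2 - 7*b + 10) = (b - 2)*(b + 2)^2*(b - 5)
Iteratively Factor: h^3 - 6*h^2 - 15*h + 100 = (h - 5)*(h^2 - h - 20) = (h - 5)^2*(h + 4)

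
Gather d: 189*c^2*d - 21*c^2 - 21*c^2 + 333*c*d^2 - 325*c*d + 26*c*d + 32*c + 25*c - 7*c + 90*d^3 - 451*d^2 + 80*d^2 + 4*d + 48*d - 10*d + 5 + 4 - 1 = -42*c^2 + 50*c + 90*d^3 + d^2*(333*c - 371) + d*(189*c^2 - 299*c + 42) + 8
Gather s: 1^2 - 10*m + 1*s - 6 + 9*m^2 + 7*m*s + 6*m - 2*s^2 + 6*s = 9*m^2 - 4*m - 2*s^2 + s*(7*m + 7) - 5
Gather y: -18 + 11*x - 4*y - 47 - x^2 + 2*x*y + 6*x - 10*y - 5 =-x^2 + 17*x + y*(2*x - 14) - 70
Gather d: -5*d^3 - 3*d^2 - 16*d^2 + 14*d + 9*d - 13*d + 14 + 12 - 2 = -5*d^3 - 19*d^2 + 10*d + 24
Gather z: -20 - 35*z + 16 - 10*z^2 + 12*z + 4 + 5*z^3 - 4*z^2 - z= 5*z^3 - 14*z^2 - 24*z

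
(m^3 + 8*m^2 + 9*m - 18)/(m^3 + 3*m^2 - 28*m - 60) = (m^2 + 2*m - 3)/(m^2 - 3*m - 10)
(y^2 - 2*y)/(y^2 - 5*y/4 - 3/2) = 4*y/(4*y + 3)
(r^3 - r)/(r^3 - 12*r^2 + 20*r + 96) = (r^3 - r)/(r^3 - 12*r^2 + 20*r + 96)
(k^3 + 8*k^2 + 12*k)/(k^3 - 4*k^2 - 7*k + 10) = k*(k + 6)/(k^2 - 6*k + 5)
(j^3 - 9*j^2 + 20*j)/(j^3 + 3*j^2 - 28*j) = (j - 5)/(j + 7)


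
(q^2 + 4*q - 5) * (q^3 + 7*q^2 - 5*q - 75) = q^5 + 11*q^4 + 18*q^3 - 130*q^2 - 275*q + 375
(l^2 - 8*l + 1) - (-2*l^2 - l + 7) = 3*l^2 - 7*l - 6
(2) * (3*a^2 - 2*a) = 6*a^2 - 4*a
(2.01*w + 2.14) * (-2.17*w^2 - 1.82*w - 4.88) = -4.3617*w^3 - 8.302*w^2 - 13.7036*w - 10.4432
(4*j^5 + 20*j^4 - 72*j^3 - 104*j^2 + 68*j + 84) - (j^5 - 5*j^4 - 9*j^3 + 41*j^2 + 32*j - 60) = 3*j^5 + 25*j^4 - 63*j^3 - 145*j^2 + 36*j + 144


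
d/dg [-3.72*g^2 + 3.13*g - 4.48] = 3.13 - 7.44*g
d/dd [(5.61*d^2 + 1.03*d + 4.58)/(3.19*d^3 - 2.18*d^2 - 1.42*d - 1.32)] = (-17.8959*d^4 - 6.5714*d^3 - 49.5514*d^2 + 5.1584*d + 5.144)/(10.1761*d^6 - 13.9084*d^5 - 4.3072*d^4 - 2.2304*d^3 + 7.7716*d^2 + 3.7488*d + 1.7424)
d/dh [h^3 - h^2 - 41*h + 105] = 3*h^2 - 2*h - 41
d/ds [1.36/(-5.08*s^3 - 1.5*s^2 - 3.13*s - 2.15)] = (20.7264*s^2 + 4.08*s + 4.2568)/(5.08*s^3 + 1.5*s^2 + 3.13*s + 2.15)^2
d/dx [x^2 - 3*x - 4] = 2*x - 3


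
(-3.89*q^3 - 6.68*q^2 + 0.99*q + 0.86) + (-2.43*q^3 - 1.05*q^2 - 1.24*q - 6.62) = -6.32*q^3 - 7.73*q^2 - 0.25*q - 5.76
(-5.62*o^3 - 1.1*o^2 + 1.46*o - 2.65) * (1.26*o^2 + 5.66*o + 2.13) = -7.0812*o^5 - 33.1952*o^4 - 16.357*o^3 + 2.5816*o^2 - 11.8892*o - 5.6445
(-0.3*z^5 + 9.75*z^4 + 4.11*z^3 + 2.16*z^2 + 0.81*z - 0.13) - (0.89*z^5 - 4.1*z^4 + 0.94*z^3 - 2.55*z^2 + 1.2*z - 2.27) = -1.19*z^5 + 13.85*z^4 + 3.17*z^3 + 4.71*z^2 - 0.39*z + 2.14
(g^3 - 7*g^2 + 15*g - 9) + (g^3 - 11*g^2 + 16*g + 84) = 2*g^3 - 18*g^2 + 31*g + 75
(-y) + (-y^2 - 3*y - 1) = -y^2 - 4*y - 1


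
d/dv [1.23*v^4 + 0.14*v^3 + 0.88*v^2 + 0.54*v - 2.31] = 4.92*v^3 + 0.42*v^2 + 1.76*v + 0.54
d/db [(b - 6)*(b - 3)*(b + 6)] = 3*b^2 - 6*b - 36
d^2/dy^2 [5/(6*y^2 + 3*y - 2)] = 30*(-12*y^2 - 6*y + 3*(4*y + 1)^2 + 4)/(6*y^2 + 3*y - 2)^3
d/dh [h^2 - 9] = 2*h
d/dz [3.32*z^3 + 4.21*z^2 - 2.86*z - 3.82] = 9.96*z^2 + 8.42*z - 2.86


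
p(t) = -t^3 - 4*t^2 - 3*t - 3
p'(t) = -3*t^2 - 8*t - 3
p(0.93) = -10.05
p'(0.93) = -13.03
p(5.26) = -274.98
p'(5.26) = -128.08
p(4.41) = -179.79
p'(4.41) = -96.62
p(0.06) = -3.19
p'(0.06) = -3.49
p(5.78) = -347.07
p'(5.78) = -149.47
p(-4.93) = 34.39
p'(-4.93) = -36.47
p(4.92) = -233.68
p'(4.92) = -114.98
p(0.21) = -3.82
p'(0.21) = -4.81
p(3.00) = -75.00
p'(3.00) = -54.00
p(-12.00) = 1185.00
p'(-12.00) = -339.00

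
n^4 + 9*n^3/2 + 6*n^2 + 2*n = n*(n + 1/2)*(n + 2)^2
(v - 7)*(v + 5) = v^2 - 2*v - 35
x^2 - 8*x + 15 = (x - 5)*(x - 3)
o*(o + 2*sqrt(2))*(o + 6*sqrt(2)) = o^3 + 8*sqrt(2)*o^2 + 24*o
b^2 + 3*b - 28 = (b - 4)*(b + 7)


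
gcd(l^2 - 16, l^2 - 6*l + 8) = l - 4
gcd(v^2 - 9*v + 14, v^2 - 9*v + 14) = v^2 - 9*v + 14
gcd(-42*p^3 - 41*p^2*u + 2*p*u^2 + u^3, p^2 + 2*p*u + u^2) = p + u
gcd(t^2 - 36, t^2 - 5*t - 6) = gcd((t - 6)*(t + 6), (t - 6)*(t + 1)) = t - 6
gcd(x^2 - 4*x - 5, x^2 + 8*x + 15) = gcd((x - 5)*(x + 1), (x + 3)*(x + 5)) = 1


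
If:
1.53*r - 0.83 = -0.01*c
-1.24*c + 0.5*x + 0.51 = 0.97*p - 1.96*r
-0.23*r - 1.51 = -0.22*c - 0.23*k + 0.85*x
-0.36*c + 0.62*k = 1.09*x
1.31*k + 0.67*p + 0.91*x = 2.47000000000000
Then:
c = 5.29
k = 4.03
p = -4.93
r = 0.51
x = 0.54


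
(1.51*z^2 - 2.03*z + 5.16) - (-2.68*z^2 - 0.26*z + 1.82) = 4.19*z^2 - 1.77*z + 3.34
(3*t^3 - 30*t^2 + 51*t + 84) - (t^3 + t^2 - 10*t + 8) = 2*t^3 - 31*t^2 + 61*t + 76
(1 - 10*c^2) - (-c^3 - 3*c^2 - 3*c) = c^3 - 7*c^2 + 3*c + 1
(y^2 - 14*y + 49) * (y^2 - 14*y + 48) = y^4 - 28*y^3 + 293*y^2 - 1358*y + 2352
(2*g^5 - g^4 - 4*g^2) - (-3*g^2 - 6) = 2*g^5 - g^4 - g^2 + 6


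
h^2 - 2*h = h*(h - 2)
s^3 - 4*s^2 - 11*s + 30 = (s - 5)*(s - 2)*(s + 3)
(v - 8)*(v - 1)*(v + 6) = v^3 - 3*v^2 - 46*v + 48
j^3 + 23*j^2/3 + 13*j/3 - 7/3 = (j - 1/3)*(j + 1)*(j + 7)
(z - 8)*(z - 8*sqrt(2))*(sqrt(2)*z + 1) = sqrt(2)*z^3 - 15*z^2 - 8*sqrt(2)*z^2 - 8*sqrt(2)*z + 120*z + 64*sqrt(2)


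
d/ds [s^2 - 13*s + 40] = 2*s - 13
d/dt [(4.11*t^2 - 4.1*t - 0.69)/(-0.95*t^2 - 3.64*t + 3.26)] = (-18.8554*t^2 + 25.4862*t - 15.8776)/(0.9025*t^4 + 6.916*t^3 + 7.0556*t^2 - 23.7328*t + 10.6276)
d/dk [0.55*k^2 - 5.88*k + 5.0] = 1.1*k - 5.88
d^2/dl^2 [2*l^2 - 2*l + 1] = 4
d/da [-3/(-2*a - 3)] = -6/(2*a + 3)^2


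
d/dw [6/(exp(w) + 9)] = -6*exp(w)/(exp(w) + 9)^2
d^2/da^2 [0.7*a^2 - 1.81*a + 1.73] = 1.40000000000000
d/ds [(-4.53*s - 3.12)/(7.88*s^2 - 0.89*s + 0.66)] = (35.6964*s^2 + 49.1712*s - 5.7666)/(62.0944*s^4 - 14.0264*s^3 + 11.1937*s^2 - 1.1748*s + 0.4356)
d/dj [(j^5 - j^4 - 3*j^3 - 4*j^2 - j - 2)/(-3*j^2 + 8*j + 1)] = (-9*j^6 + 38*j^5 - 10*j^4 - 52*j^3 - 44*j^2 - 20*j + 15)/(9*j^4 - 48*j^3 + 58*j^2 + 16*j + 1)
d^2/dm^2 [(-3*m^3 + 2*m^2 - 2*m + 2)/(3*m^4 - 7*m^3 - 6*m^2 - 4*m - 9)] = 2*(-27*m^9 + 54*m^8 - 396*m^7 + 524*m^6 - 1392*m^5 + 1554*m^4 - 748*m^3 + 816*m^2 - 639*m + 158)/(27*m^12 - 189*m^11 + 279*m^10 + 305*m^9 - 297*m^8 + 222*m^7 - 1431*m^6 - 2388*m^5 - 2043*m^4 - 3061*m^3 - 1890*m^2 - 972*m - 729)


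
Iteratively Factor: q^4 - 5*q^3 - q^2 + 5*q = (q - 5)*(q^3 - q) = q*(q - 5)*(q^2 - 1) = q*(q - 5)*(q + 1)*(q - 1)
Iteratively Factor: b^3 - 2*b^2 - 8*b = (b - 4)*(b^2 + 2*b) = b*(b - 4)*(b + 2)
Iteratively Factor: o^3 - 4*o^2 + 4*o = (o - 2)*(o^2 - 2*o) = (o - 2)^2*(o)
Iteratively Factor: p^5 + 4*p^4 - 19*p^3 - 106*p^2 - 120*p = (p + 4)*(p^4 - 19*p^2 - 30*p) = (p + 3)*(p + 4)*(p^3 - 3*p^2 - 10*p) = (p - 5)*(p + 3)*(p + 4)*(p^2 + 2*p) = (p - 5)*(p + 2)*(p + 3)*(p + 4)*(p)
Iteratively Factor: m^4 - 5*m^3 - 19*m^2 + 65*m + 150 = (m - 5)*(m^3 - 19*m - 30) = (m - 5)^2*(m^2 + 5*m + 6) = (m - 5)^2*(m + 3)*(m + 2)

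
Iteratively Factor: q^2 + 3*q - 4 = (q - 1)*(q + 4)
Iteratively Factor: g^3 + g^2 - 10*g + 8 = (g - 2)*(g^2 + 3*g - 4) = (g - 2)*(g + 4)*(g - 1)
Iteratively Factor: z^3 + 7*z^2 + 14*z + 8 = (z + 2)*(z^2 + 5*z + 4) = (z + 2)*(z + 4)*(z + 1)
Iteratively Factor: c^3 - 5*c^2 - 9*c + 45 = (c + 3)*(c^2 - 8*c + 15) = (c - 5)*(c + 3)*(c - 3)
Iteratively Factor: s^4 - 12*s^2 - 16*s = (s + 2)*(s^3 - 2*s^2 - 8*s) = (s + 2)^2*(s^2 - 4*s) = s*(s + 2)^2*(s - 4)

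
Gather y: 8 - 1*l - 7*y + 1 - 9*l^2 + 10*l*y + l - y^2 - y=-9*l^2 - y^2 + y*(10*l - 8) + 9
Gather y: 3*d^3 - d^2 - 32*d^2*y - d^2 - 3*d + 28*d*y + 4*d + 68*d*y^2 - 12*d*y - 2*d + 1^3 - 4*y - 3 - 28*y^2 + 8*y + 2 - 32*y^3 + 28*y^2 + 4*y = 3*d^3 - 2*d^2 + 68*d*y^2 - d - 32*y^3 + y*(-32*d^2 + 16*d + 8)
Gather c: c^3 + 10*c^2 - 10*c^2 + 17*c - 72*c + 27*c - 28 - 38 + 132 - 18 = c^3 - 28*c + 48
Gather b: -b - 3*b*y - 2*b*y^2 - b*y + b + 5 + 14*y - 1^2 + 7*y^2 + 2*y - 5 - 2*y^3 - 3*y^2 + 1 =b*(-2*y^2 - 4*y) - 2*y^3 + 4*y^2 + 16*y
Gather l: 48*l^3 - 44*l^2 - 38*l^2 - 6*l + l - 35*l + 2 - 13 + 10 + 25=48*l^3 - 82*l^2 - 40*l + 24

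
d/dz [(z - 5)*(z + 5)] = 2*z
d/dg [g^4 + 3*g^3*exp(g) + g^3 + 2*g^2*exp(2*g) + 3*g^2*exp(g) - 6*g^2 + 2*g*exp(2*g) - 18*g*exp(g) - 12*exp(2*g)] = 3*g^3*exp(g) + 4*g^3 + 4*g^2*exp(2*g) + 12*g^2*exp(g) + 3*g^2 + 8*g*exp(2*g) - 12*g*exp(g) - 12*g - 22*exp(2*g) - 18*exp(g)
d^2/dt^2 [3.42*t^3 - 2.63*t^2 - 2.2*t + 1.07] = 20.52*t - 5.26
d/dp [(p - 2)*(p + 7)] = 2*p + 5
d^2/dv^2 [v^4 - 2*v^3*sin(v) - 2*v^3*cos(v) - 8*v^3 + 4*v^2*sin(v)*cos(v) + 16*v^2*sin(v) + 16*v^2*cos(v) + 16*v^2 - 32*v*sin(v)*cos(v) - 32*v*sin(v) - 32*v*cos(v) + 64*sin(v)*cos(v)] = 2*sqrt(2)*v^3*sin(v + pi/4) - 4*v^2*sin(v) - 8*v^2*sin(2*v) - 28*v^2*cos(v) + 12*v^2 - 44*v*sin(v) + 64*v*sin(2*v) + 84*v*cos(v) + 16*v*cos(2*v) - 48*v + 96*sin(v) - 124*sin(2*v) - 32*cos(v) - 64*cos(2*v) + 32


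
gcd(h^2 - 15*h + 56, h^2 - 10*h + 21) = h - 7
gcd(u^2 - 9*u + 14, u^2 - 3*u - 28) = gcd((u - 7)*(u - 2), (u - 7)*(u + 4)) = u - 7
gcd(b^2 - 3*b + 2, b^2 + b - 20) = 1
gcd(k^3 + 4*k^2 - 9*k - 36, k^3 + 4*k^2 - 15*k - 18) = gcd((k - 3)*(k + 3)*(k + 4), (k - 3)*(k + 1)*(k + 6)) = k - 3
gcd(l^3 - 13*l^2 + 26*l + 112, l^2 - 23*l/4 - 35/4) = l - 7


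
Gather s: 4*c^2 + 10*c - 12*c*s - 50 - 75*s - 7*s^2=4*c^2 + 10*c - 7*s^2 + s*(-12*c - 75) - 50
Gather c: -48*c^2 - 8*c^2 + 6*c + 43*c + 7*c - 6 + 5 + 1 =-56*c^2 + 56*c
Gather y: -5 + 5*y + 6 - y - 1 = 4*y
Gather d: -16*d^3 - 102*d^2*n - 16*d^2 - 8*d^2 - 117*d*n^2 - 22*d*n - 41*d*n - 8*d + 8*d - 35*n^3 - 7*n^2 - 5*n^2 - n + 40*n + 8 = -16*d^3 + d^2*(-102*n - 24) + d*(-117*n^2 - 63*n) - 35*n^3 - 12*n^2 + 39*n + 8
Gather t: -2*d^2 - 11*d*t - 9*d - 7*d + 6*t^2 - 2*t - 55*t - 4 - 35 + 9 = -2*d^2 - 16*d + 6*t^2 + t*(-11*d - 57) - 30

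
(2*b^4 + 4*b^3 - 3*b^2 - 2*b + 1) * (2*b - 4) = 4*b^5 - 22*b^3 + 8*b^2 + 10*b - 4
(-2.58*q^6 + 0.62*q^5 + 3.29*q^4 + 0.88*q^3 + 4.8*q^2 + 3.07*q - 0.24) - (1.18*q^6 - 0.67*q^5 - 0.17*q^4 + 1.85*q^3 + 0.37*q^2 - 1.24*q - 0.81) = -3.76*q^6 + 1.29*q^5 + 3.46*q^4 - 0.97*q^3 + 4.43*q^2 + 4.31*q + 0.57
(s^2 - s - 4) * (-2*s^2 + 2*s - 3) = -2*s^4 + 4*s^3 + 3*s^2 - 5*s + 12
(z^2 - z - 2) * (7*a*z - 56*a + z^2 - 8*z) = 7*a*z^3 - 63*a*z^2 + 42*a*z + 112*a + z^4 - 9*z^3 + 6*z^2 + 16*z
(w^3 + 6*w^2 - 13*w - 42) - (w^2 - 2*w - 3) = w^3 + 5*w^2 - 11*w - 39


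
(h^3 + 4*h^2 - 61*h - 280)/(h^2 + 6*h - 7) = (h^2 - 3*h - 40)/(h - 1)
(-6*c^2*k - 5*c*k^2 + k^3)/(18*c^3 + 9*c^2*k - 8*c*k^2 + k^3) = -k/(3*c - k)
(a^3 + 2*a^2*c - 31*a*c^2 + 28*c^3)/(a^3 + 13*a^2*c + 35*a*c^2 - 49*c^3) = (a - 4*c)/(a + 7*c)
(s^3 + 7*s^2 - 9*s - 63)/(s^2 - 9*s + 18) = (s^2 + 10*s + 21)/(s - 6)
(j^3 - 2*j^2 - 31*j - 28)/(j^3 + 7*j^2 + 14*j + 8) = (j - 7)/(j + 2)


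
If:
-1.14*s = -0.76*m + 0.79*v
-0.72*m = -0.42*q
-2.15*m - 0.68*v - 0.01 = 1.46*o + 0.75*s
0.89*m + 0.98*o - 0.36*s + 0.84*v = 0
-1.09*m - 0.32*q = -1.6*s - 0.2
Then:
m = 0.10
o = -0.21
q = 0.18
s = -0.02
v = 0.13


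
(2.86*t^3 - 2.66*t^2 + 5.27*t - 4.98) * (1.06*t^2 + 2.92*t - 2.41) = 3.0316*t^5 + 5.5316*t^4 - 9.0736*t^3 + 16.5202*t^2 - 27.2423*t + 12.0018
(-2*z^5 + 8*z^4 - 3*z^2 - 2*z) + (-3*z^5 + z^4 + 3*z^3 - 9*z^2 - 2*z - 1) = -5*z^5 + 9*z^4 + 3*z^3 - 12*z^2 - 4*z - 1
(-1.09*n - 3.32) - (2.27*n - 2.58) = -3.36*n - 0.74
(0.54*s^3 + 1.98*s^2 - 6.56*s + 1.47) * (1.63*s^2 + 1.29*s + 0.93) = 0.8802*s^5 + 3.924*s^4 - 7.6364*s^3 - 4.2249*s^2 - 4.2045*s + 1.3671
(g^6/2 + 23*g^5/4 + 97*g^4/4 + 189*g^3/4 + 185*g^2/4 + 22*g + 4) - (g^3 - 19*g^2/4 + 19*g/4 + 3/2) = g^6/2 + 23*g^5/4 + 97*g^4/4 + 185*g^3/4 + 51*g^2 + 69*g/4 + 5/2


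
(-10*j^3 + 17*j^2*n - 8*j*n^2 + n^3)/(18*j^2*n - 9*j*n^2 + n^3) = (-10*j^3 + 17*j^2*n - 8*j*n^2 + n^3)/(n*(18*j^2 - 9*j*n + n^2))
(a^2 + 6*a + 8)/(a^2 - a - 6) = (a + 4)/(a - 3)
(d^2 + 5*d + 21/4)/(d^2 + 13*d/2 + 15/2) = (d + 7/2)/(d + 5)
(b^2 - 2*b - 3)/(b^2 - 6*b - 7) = (b - 3)/(b - 7)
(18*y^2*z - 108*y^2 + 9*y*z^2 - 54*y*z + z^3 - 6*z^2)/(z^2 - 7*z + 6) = (18*y^2 + 9*y*z + z^2)/(z - 1)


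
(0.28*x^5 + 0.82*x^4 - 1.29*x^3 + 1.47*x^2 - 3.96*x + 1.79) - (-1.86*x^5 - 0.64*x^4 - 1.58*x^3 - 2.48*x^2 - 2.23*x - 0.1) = 2.14*x^5 + 1.46*x^4 + 0.29*x^3 + 3.95*x^2 - 1.73*x + 1.89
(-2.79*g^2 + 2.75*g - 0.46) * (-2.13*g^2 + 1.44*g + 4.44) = 5.9427*g^4 - 9.8751*g^3 - 7.4478*g^2 + 11.5476*g - 2.0424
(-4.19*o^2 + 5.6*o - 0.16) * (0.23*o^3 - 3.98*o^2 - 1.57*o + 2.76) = -0.9637*o^5 + 17.9642*o^4 - 15.7465*o^3 - 19.7196*o^2 + 15.7072*o - 0.4416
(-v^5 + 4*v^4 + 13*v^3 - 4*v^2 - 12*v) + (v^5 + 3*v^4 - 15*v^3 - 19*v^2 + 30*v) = 7*v^4 - 2*v^3 - 23*v^2 + 18*v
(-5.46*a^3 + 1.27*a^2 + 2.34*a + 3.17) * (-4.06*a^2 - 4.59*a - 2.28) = 22.1676*a^5 + 19.9052*a^4 - 2.8809*a^3 - 26.5064*a^2 - 19.8855*a - 7.2276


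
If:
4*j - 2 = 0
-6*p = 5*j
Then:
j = 1/2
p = -5/12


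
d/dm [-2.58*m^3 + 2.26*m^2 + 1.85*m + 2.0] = -7.74*m^2 + 4.52*m + 1.85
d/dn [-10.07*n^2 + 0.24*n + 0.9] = 0.24 - 20.14*n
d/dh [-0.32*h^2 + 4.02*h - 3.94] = 4.02 - 0.64*h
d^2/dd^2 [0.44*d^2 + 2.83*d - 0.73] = 0.880000000000000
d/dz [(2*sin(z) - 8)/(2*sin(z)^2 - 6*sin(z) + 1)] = 2*(16*sin(z) + cos(2*z) - 24)*cos(z)/(-6*sin(z) - cos(2*z) + 2)^2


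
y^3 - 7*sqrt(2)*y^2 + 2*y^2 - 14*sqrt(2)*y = y*(y + 2)*(y - 7*sqrt(2))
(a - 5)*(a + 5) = a^2 - 25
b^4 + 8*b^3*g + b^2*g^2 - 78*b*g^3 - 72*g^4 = (b - 3*g)*(b + g)*(b + 4*g)*(b + 6*g)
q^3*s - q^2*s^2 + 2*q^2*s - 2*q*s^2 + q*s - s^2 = (q + 1)*(q - s)*(q*s + s)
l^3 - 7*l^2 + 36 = (l - 6)*(l - 3)*(l + 2)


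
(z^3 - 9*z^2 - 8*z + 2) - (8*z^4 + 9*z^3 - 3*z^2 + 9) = -8*z^4 - 8*z^3 - 6*z^2 - 8*z - 7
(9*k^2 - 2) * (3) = 27*k^2 - 6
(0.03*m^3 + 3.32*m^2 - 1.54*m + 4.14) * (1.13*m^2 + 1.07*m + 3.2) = 0.0339*m^5 + 3.7837*m^4 + 1.9082*m^3 + 13.6544*m^2 - 0.498200000000001*m + 13.248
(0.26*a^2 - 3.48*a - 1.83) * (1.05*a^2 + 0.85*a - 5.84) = 0.273*a^4 - 3.433*a^3 - 6.3979*a^2 + 18.7677*a + 10.6872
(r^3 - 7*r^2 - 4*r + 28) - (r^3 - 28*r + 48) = -7*r^2 + 24*r - 20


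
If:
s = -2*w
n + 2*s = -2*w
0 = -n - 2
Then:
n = -2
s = 2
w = -1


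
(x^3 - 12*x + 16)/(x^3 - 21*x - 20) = (-x^3 + 12*x - 16)/(-x^3 + 21*x + 20)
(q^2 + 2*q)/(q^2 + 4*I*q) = (q + 2)/(q + 4*I)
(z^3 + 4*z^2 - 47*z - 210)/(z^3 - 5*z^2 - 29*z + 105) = (z + 6)/(z - 3)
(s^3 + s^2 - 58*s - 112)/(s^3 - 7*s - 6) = (s^2 - s - 56)/(s^2 - 2*s - 3)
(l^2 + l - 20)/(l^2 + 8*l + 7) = (l^2 + l - 20)/(l^2 + 8*l + 7)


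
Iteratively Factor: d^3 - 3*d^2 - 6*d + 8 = (d - 1)*(d^2 - 2*d - 8) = (d - 1)*(d + 2)*(d - 4)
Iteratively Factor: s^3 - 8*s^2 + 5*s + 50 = (s - 5)*(s^2 - 3*s - 10) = (s - 5)*(s + 2)*(s - 5)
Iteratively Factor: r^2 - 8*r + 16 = (r - 4)*(r - 4)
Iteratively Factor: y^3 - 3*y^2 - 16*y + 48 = (y + 4)*(y^2 - 7*y + 12) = (y - 4)*(y + 4)*(y - 3)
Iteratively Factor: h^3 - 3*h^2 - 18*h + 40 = (h - 5)*(h^2 + 2*h - 8) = (h - 5)*(h - 2)*(h + 4)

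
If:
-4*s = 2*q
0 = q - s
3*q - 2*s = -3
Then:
No Solution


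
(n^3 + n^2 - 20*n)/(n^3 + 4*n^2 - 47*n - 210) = n*(n - 4)/(n^2 - n - 42)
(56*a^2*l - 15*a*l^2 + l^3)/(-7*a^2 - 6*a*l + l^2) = l*(-8*a + l)/(a + l)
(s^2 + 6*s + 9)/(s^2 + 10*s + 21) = (s + 3)/(s + 7)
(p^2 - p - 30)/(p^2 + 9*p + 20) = (p - 6)/(p + 4)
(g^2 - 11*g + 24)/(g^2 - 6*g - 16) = (g - 3)/(g + 2)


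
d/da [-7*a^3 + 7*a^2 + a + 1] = -21*a^2 + 14*a + 1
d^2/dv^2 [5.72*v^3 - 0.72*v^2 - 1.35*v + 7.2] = 34.32*v - 1.44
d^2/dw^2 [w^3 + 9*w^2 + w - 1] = 6*w + 18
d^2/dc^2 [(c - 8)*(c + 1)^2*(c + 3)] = 12*c^2 - 18*c - 66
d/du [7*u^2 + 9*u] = 14*u + 9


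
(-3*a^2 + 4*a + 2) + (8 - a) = -3*a^2 + 3*a + 10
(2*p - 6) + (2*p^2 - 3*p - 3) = 2*p^2 - p - 9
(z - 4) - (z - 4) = 0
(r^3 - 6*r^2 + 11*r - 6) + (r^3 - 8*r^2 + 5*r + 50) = 2*r^3 - 14*r^2 + 16*r + 44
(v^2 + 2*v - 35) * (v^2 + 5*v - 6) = v^4 + 7*v^3 - 31*v^2 - 187*v + 210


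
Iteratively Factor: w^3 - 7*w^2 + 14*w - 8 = (w - 2)*(w^2 - 5*w + 4) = (w - 4)*(w - 2)*(w - 1)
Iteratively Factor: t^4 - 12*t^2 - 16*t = (t)*(t^3 - 12*t - 16) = t*(t + 2)*(t^2 - 2*t - 8) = t*(t + 2)^2*(t - 4)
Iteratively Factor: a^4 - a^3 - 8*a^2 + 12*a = (a)*(a^3 - a^2 - 8*a + 12) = a*(a + 3)*(a^2 - 4*a + 4) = a*(a - 2)*(a + 3)*(a - 2)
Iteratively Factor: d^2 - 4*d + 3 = (d - 1)*(d - 3)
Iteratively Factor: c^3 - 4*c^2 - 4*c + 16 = (c - 4)*(c^2 - 4) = (c - 4)*(c + 2)*(c - 2)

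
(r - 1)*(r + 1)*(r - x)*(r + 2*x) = r^4 + r^3*x - 2*r^2*x^2 - r^2 - r*x + 2*x^2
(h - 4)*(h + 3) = h^2 - h - 12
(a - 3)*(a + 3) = a^2 - 9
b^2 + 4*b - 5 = (b - 1)*(b + 5)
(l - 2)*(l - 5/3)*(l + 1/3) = l^3 - 10*l^2/3 + 19*l/9 + 10/9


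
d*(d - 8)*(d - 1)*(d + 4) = d^4 - 5*d^3 - 28*d^2 + 32*d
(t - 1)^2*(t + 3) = t^3 + t^2 - 5*t + 3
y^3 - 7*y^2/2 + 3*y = y*(y - 2)*(y - 3/2)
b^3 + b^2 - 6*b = b*(b - 2)*(b + 3)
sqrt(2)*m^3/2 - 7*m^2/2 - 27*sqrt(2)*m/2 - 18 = (m - 6*sqrt(2))*(m + 3*sqrt(2)/2)*(sqrt(2)*m/2 + 1)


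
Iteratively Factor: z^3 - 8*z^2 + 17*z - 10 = (z - 1)*(z^2 - 7*z + 10) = (z - 5)*(z - 1)*(z - 2)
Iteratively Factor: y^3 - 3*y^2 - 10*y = (y - 5)*(y^2 + 2*y) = y*(y - 5)*(y + 2)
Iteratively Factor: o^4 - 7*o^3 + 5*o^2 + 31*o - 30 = (o - 5)*(o^3 - 2*o^2 - 5*o + 6) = (o - 5)*(o + 2)*(o^2 - 4*o + 3) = (o - 5)*(o - 3)*(o + 2)*(o - 1)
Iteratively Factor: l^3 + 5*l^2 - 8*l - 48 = (l + 4)*(l^2 + l - 12) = (l + 4)^2*(l - 3)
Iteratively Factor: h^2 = (h)*(h)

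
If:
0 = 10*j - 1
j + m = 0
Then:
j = 1/10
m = -1/10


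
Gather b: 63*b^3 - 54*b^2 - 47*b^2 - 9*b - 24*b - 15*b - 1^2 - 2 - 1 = 63*b^3 - 101*b^2 - 48*b - 4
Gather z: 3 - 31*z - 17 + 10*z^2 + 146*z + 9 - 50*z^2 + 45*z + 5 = -40*z^2 + 160*z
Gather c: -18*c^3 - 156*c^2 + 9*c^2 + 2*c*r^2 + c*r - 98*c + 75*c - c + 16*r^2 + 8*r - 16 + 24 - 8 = -18*c^3 - 147*c^2 + c*(2*r^2 + r - 24) + 16*r^2 + 8*r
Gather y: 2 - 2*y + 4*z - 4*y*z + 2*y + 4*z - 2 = -4*y*z + 8*z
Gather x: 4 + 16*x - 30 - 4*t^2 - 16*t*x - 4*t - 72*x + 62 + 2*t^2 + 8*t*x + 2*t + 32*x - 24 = -2*t^2 - 2*t + x*(-8*t - 24) + 12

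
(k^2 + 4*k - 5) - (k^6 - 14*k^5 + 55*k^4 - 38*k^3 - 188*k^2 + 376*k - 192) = -k^6 + 14*k^5 - 55*k^4 + 38*k^3 + 189*k^2 - 372*k + 187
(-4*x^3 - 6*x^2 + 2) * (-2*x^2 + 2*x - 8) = 8*x^5 + 4*x^4 + 20*x^3 + 44*x^2 + 4*x - 16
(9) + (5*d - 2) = 5*d + 7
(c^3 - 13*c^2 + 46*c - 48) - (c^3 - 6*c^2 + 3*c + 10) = -7*c^2 + 43*c - 58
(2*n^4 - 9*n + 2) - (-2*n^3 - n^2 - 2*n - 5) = 2*n^4 + 2*n^3 + n^2 - 7*n + 7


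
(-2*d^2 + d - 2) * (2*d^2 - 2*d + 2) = -4*d^4 + 6*d^3 - 10*d^2 + 6*d - 4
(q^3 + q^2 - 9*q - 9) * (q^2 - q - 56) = q^5 - 66*q^3 - 56*q^2 + 513*q + 504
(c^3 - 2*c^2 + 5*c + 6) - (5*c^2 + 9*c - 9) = c^3 - 7*c^2 - 4*c + 15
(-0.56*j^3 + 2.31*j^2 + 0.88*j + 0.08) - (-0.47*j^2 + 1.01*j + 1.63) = -0.56*j^3 + 2.78*j^2 - 0.13*j - 1.55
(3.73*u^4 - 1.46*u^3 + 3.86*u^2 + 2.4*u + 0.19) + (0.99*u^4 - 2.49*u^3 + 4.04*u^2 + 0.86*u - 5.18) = 4.72*u^4 - 3.95*u^3 + 7.9*u^2 + 3.26*u - 4.99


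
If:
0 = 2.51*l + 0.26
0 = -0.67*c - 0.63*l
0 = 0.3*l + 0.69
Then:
No Solution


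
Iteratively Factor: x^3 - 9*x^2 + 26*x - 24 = (x - 2)*(x^2 - 7*x + 12) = (x - 3)*(x - 2)*(x - 4)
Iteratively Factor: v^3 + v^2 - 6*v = (v - 2)*(v^2 + 3*v) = (v - 2)*(v + 3)*(v)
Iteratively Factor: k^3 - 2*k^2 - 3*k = (k + 1)*(k^2 - 3*k) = k*(k + 1)*(k - 3)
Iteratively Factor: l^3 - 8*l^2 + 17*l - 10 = (l - 5)*(l^2 - 3*l + 2) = (l - 5)*(l - 1)*(l - 2)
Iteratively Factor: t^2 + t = (t + 1)*(t)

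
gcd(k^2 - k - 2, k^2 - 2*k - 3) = k + 1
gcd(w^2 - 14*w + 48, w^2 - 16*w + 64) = w - 8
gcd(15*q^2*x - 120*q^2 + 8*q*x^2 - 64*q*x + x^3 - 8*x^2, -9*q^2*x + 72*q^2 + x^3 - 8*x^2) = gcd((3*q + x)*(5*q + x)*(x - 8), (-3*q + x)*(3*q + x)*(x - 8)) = 3*q*x - 24*q + x^2 - 8*x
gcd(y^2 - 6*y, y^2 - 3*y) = y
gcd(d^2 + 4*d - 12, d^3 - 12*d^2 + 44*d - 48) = d - 2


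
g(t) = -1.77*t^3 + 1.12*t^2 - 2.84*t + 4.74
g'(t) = -5.31*t^2 + 2.24*t - 2.84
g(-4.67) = 222.70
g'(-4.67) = -129.11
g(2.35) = -18.72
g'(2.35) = -26.90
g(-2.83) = 61.86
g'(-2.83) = -51.71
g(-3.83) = 131.49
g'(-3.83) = -89.31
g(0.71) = 2.65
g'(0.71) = -3.93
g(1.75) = -6.29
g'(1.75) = -15.18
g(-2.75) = 57.83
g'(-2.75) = -49.16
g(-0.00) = 4.74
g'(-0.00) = -2.84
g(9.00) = -1220.43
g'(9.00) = -412.79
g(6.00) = -354.30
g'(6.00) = -180.56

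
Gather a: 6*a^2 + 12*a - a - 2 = 6*a^2 + 11*a - 2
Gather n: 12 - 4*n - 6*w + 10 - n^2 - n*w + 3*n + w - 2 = -n^2 + n*(-w - 1) - 5*w + 20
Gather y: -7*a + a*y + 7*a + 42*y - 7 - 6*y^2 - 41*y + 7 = -6*y^2 + y*(a + 1)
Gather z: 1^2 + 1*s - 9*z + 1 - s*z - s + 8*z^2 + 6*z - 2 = 8*z^2 + z*(-s - 3)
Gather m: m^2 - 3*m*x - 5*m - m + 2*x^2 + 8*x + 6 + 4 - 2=m^2 + m*(-3*x - 6) + 2*x^2 + 8*x + 8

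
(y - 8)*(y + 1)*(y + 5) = y^3 - 2*y^2 - 43*y - 40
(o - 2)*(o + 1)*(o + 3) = o^3 + 2*o^2 - 5*o - 6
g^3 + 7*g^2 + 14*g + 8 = (g + 1)*(g + 2)*(g + 4)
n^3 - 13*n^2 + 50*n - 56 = (n - 7)*(n - 4)*(n - 2)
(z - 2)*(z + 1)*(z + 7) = z^3 + 6*z^2 - 9*z - 14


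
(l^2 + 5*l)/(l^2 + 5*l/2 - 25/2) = 2*l/(2*l - 5)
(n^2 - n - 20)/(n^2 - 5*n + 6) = (n^2 - n - 20)/(n^2 - 5*n + 6)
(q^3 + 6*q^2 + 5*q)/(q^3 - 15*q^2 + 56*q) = (q^2 + 6*q + 5)/(q^2 - 15*q + 56)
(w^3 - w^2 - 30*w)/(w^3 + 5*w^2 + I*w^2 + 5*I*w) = (w - 6)/(w + I)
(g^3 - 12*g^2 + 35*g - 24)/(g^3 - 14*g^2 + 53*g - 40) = (g - 3)/(g - 5)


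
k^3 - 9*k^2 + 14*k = k*(k - 7)*(k - 2)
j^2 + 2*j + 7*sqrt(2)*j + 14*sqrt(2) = (j + 2)*(j + 7*sqrt(2))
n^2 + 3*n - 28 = (n - 4)*(n + 7)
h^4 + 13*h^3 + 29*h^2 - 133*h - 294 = (h - 3)*(h + 2)*(h + 7)^2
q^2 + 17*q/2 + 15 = (q + 5/2)*(q + 6)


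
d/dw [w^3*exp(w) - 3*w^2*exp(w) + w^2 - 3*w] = w^3*exp(w) - 6*w*exp(w) + 2*w - 3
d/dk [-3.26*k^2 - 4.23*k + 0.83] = -6.52*k - 4.23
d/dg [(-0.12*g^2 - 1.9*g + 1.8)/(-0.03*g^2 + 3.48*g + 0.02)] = (-0.4746*g^2 + 0.103199999999999*g - 6.302)/(0.0009*g^4 - 0.2088*g^3 + 12.1092*g^2 + 0.1392*g + 0.0004)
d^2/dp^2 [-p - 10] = 0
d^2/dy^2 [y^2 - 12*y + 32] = 2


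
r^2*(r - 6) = r^3 - 6*r^2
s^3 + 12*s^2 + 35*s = s*(s + 5)*(s + 7)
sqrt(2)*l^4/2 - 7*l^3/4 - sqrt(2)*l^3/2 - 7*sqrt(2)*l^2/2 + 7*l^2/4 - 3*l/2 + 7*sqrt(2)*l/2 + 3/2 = (l/2 + sqrt(2)/2)*(l - 1)*(l - 3*sqrt(2))*(sqrt(2)*l + 1/2)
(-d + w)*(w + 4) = -d*w - 4*d + w^2 + 4*w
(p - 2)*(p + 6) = p^2 + 4*p - 12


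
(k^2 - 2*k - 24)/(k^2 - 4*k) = (k^2 - 2*k - 24)/(k*(k - 4))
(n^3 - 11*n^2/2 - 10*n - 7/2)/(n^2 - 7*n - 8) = (2*n^2 - 13*n - 7)/(2*(n - 8))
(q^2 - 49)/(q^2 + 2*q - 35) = (q - 7)/(q - 5)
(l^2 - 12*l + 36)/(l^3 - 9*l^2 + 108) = 1/(l + 3)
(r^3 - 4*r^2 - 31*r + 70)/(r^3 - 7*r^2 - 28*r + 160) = (r^2 - 9*r + 14)/(r^2 - 12*r + 32)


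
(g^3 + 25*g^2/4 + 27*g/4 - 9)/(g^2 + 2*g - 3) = (g^2 + 13*g/4 - 3)/(g - 1)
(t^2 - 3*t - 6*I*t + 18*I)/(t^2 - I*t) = (t^2 - 3*t - 6*I*t + 18*I)/(t*(t - I))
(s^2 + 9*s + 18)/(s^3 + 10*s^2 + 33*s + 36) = (s + 6)/(s^2 + 7*s + 12)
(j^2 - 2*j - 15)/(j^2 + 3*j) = (j - 5)/j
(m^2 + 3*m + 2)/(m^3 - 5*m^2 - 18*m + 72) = (m^2 + 3*m + 2)/(m^3 - 5*m^2 - 18*m + 72)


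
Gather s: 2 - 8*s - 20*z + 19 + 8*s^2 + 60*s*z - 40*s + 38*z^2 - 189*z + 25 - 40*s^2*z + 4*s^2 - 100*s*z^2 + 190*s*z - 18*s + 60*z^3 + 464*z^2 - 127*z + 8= s^2*(12 - 40*z) + s*(-100*z^2 + 250*z - 66) + 60*z^3 + 502*z^2 - 336*z + 54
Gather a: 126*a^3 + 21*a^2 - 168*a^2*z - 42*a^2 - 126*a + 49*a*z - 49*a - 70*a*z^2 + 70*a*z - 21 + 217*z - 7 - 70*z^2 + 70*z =126*a^3 + a^2*(-168*z - 21) + a*(-70*z^2 + 119*z - 175) - 70*z^2 + 287*z - 28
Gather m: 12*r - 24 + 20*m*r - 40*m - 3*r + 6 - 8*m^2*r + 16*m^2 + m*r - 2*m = m^2*(16 - 8*r) + m*(21*r - 42) + 9*r - 18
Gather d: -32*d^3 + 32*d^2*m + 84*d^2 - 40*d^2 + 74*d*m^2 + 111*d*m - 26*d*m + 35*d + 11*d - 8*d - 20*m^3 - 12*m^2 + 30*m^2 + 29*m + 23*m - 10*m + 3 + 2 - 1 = -32*d^3 + d^2*(32*m + 44) + d*(74*m^2 + 85*m + 38) - 20*m^3 + 18*m^2 + 42*m + 4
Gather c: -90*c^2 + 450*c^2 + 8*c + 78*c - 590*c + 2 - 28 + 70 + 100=360*c^2 - 504*c + 144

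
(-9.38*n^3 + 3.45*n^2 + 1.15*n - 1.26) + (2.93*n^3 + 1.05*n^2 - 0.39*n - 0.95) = -6.45*n^3 + 4.5*n^2 + 0.76*n - 2.21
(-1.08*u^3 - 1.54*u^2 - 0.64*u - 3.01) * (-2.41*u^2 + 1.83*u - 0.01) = 2.6028*u^5 + 1.735*u^4 - 1.265*u^3 + 6.0983*u^2 - 5.5019*u + 0.0301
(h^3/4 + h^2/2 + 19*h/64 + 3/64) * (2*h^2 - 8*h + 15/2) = h^5/2 - h^4 - 49*h^3/32 + 47*h^2/32 + 237*h/128 + 45/128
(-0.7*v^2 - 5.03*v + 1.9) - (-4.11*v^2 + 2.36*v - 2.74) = 3.41*v^2 - 7.39*v + 4.64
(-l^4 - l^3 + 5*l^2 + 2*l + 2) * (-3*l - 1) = 3*l^5 + 4*l^4 - 14*l^3 - 11*l^2 - 8*l - 2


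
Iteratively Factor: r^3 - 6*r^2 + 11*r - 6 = (r - 1)*(r^2 - 5*r + 6) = (r - 2)*(r - 1)*(r - 3)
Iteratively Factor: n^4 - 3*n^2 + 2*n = (n - 1)*(n^3 + n^2 - 2*n) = (n - 1)*(n + 2)*(n^2 - n) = n*(n - 1)*(n + 2)*(n - 1)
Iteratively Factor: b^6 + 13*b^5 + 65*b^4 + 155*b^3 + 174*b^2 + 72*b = (b + 3)*(b^5 + 10*b^4 + 35*b^3 + 50*b^2 + 24*b) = (b + 1)*(b + 3)*(b^4 + 9*b^3 + 26*b^2 + 24*b) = b*(b + 1)*(b + 3)*(b^3 + 9*b^2 + 26*b + 24) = b*(b + 1)*(b + 2)*(b + 3)*(b^2 + 7*b + 12) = b*(b + 1)*(b + 2)*(b + 3)^2*(b + 4)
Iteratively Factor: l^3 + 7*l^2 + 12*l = (l)*(l^2 + 7*l + 12) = l*(l + 4)*(l + 3)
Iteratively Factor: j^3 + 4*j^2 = (j + 4)*(j^2) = j*(j + 4)*(j)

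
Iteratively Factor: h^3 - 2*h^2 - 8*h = (h - 4)*(h^2 + 2*h) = (h - 4)*(h + 2)*(h)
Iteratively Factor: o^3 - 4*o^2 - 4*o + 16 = (o - 4)*(o^2 - 4) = (o - 4)*(o + 2)*(o - 2)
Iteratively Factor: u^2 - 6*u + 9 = (u - 3)*(u - 3)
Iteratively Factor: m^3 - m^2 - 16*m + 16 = (m - 1)*(m^2 - 16) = (m - 4)*(m - 1)*(m + 4)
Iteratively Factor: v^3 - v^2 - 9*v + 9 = (v - 3)*(v^2 + 2*v - 3) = (v - 3)*(v + 3)*(v - 1)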